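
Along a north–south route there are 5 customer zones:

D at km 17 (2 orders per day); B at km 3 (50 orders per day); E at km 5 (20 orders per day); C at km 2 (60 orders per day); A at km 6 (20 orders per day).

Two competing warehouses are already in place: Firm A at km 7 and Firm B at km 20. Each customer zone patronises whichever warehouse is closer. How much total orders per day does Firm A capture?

150

The indifferent point is the midpoint (7+20)/2 = 13.5; customer zones left of it (closer to Firm A at 7) go to Firm A, those right go to Firm B.
  C at 2 (w=60) → Firm A
  B at 3 (w=50) → Firm A
  E at 5 (w=20) → Firm A
  A at 6 (w=20) → Firm A
  D at 17 (w=2) → Firm B
Firm A captures 150; Firm B captures 2.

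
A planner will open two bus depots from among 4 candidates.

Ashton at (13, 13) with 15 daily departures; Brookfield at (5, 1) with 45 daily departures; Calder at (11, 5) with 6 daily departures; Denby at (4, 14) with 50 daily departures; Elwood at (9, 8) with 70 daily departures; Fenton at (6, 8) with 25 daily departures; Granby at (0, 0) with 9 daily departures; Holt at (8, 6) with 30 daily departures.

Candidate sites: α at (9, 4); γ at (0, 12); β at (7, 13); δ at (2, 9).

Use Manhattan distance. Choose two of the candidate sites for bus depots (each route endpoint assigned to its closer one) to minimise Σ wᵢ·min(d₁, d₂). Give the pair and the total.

Evaluate every pair (each demand assigned to the nearer of the two):
  {α, β}: total = 1260
  {α, δ}: total = 1472
  {α, γ}: total = 1481
  {β, δ}: total = 1811
  {γ, β}: total = 1980
  {γ, δ}: total = 2137
Best pair: {α, β} with total 1260.

{α, β}, total 1260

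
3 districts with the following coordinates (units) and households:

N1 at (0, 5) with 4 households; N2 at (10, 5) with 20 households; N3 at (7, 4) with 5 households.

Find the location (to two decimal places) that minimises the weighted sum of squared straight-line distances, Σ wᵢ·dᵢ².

The minimiser of Σwᵢ‖p−pᵢ‖² is the weighted centroid p* = (Σwᵢpᵢ)/(Σwᵢ).
Σwᵢ = 29.
Σwᵢxᵢ = 4·0 + 20·10 + 5·7 = 235.
Σwᵢyᵢ = 4·5 + 20·5 + 5·4 = 140.
x* = 235/29 = 8.10, y* = 140/29 = 4.83.

(8.10, 4.83)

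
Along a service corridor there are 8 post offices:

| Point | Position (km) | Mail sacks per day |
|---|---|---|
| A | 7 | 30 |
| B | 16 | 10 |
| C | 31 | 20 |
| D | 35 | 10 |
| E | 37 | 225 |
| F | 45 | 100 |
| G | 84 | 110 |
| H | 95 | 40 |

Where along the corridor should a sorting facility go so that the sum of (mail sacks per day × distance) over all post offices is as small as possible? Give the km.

For a sum of weighted absolute distances on a line, the optimum is the weighted median (not the mean). Total weight W = 545; half-weight = 272.5.
Sort by position and accumulate weight:
  km 7 (A, w=30) → cum 30
  km 16 (B, w=10) → cum 40
  km 31 (C, w=20) → cum 60
  km 35 (D, w=10) → cum 70
  km 37 (E, w=225) → cum 295  ≥ 272.5 → median here
  km 45 (F, w=100) → cum 395
  km 84 (G, w=110) → cum 505
  km 95 (H, w=40) → cum 545
Optimal location: km 37.

x = 37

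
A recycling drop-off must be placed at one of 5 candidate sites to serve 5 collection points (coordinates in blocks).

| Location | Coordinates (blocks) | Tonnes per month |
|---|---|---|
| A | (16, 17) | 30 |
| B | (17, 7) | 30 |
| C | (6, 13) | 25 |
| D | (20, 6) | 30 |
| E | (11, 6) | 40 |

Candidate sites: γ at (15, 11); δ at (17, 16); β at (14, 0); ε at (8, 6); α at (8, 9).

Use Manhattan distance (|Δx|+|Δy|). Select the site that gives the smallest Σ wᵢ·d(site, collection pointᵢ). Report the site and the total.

Total weighted distance at each candidate:
  γ (15, 11): total = 1325
  δ (17, 16): total = 1710
  β (14, 0): total = 2115
  ε (8, 6): total = 1575
  α (8, 9): total = 1650
Minimum is at γ with total 1325 blocks.

γ, total 1325 blocks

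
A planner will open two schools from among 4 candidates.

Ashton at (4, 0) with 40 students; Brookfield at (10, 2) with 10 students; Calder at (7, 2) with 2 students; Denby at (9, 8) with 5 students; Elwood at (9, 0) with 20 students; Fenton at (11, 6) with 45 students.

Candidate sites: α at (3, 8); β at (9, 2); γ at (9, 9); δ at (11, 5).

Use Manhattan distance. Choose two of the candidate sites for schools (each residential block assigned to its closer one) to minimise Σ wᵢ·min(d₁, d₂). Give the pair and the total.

{β, δ}, total 404

Evaluate every pair (each demand assigned to the nearer of the two):
  {β, δ}: total = 404
  {β, γ}: total = 564
  {α, δ}: total = 624
  {α, β}: total = 634
  {γ, δ}: total = 724
  {α, γ}: total = 868
Best pair: {β, δ} with total 404.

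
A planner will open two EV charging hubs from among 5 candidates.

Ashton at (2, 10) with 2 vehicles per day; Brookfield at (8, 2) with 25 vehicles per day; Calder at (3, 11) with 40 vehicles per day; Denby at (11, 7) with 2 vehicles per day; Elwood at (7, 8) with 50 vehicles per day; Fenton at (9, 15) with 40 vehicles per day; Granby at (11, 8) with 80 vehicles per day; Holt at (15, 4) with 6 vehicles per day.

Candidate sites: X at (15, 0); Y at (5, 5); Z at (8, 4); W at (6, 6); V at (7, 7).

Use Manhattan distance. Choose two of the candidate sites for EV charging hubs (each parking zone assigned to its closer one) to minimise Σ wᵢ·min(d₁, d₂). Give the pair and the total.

Evaluate every pair (each demand assigned to the nearer of the two):
  {Z, V}: total = 1286
  {X, V}: total = 1368
  {Y, V}: total = 1410
  {W, V}: total = 1410
  {Z, W}: total = 1630
  {X, W}: total = 1712
  {Y, Z}: total = 1730
  {Y, W}: total = 1754
  {X, Z}: total = 1880
  {X, Y}: total = 2056
Best pair: {Z, V} with total 1286.

{Z, V}, total 1286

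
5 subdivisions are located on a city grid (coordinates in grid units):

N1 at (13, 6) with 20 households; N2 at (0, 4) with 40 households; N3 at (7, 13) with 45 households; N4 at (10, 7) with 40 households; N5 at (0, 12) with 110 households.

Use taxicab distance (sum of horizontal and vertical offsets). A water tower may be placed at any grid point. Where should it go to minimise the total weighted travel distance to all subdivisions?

Manhattan distance separates: Σwᵢ(|x−xᵢ|+|y−yᵢ|) = Σwᵢ|x−xᵢ| + Σwᵢ|y−yᵢ|, so x and y are optimised independently as 1-D weighted medians.
Total weight W = 255; half = 127.5.
x-coordinate, sorted with cumulative weight:
  x=0 (N2, w=40) cum 40
  x=0 (N5, w=110) cum 150  ← median
  x=7 (N3, w=45) cum 195
  x=10 (N4, w=40) cum 235
  x=13 (N1, w=20) cum 255
⇒ x* = 0
y-coordinate, sorted with cumulative weight:
  y=4 (N2, w=40) cum 40
  y=6 (N1, w=20) cum 60
  y=7 (N4, w=40) cum 100
  y=12 (N5, w=110) cum 210  ← median
  y=13 (N3, w=45) cum 255
⇒ y* = 12

(0, 12)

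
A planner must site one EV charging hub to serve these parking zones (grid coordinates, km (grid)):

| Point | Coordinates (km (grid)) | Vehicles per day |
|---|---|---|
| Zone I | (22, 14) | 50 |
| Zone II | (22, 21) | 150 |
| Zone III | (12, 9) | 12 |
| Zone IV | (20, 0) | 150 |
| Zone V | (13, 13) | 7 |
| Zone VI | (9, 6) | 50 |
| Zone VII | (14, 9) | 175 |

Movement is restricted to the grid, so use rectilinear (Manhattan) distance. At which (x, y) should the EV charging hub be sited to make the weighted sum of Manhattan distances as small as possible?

Manhattan distance separates: Σwᵢ(|x−xᵢ|+|y−yᵢ|) = Σwᵢ|x−xᵢ| + Σwᵢ|y−yᵢ|, so x and y are optimised independently as 1-D weighted medians.
Total weight W = 594; half = 297.
x-coordinate, sorted with cumulative weight:
  x=9 (Zone VI, w=50) cum 50
  x=12 (Zone III, w=12) cum 62
  x=13 (Zone V, w=7) cum 69
  x=14 (Zone VII, w=175) cum 244
  x=20 (Zone IV, w=150) cum 394  ← median
  x=22 (Zone I, w=50) cum 444
  x=22 (Zone II, w=150) cum 594
⇒ x* = 20
y-coordinate, sorted with cumulative weight:
  y=0 (Zone IV, w=150) cum 150
  y=6 (Zone VI, w=50) cum 200
  y=9 (Zone III, w=12) cum 212
  y=9 (Zone VII, w=175) cum 387  ← median
  y=13 (Zone V, w=7) cum 394
  y=14 (Zone I, w=50) cum 444
  y=21 (Zone II, w=150) cum 594
⇒ y* = 9

(20, 9)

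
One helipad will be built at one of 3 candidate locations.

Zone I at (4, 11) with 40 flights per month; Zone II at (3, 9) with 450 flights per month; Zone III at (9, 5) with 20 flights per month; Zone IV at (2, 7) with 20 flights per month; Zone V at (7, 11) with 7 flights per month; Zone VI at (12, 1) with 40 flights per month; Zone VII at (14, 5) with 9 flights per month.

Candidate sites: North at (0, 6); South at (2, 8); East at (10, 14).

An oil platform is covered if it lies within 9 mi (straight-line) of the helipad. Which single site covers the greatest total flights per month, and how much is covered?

Coverage radius r = 9 mi; a point is covered iff (Δx)²+(Δy)² ≤ 9² = 81.
  North (0, 6): covers {Zone I, Zone II, Zone IV, Zone V} → 517
  South (2, 8): covers {Zone I, Zone II, Zone III, Zone IV, Zone V} → 537
  East (10, 14): covers {Zone I, Zone II, Zone V} → 497
Maximum coverage at South: 537 flights per month.

South, covering 537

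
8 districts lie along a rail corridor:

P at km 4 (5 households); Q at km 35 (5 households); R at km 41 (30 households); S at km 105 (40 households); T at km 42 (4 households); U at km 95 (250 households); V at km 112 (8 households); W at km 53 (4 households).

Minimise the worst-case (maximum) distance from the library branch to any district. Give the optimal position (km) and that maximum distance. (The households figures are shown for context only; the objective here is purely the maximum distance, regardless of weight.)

location 58, max distance 54

The 1-center on a line is the midpoint of the two extreme points: leftmost at 4, rightmost at 112.
Optimal location = (4 + 112)/2 = 58; maximum distance = (112 − 4)/2 = 54.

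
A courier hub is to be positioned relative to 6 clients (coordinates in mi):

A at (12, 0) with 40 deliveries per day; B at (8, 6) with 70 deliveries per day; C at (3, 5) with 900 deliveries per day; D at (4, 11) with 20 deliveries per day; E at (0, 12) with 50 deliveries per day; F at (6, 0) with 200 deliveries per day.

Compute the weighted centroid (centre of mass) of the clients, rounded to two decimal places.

The minimiser of Σwᵢ‖p−pᵢ‖² is the weighted centroid p* = (Σwᵢpᵢ)/(Σwᵢ).
Σwᵢ = 1280.
Σwᵢxᵢ = 40·12 + 70·8 + 900·3 + 20·4 + 50·0 + 200·6 = 5020.
Σwᵢyᵢ = 40·0 + 70·6 + 900·5 + 20·11 + 50·12 + 200·0 = 5740.
x* = 5020/1280 = 3.92, y* = 5740/1280 = 4.48.

(3.92, 4.48)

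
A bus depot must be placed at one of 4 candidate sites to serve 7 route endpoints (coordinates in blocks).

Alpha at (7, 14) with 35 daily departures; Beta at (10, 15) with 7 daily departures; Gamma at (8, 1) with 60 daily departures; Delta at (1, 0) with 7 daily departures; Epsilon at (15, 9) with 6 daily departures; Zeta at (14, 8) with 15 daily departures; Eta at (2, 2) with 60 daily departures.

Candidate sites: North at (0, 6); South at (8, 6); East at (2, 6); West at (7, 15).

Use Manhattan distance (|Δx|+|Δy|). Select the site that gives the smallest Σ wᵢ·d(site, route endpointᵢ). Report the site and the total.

Total weighted distance at each candidate:
  North (0, 6): total = 2195
  South (8, 6): total = 1563
  East (2, 6): total = 1829
  West (7, 15): total = 2477
Minimum is at South with total 1563 blocks.

South, total 1563 blocks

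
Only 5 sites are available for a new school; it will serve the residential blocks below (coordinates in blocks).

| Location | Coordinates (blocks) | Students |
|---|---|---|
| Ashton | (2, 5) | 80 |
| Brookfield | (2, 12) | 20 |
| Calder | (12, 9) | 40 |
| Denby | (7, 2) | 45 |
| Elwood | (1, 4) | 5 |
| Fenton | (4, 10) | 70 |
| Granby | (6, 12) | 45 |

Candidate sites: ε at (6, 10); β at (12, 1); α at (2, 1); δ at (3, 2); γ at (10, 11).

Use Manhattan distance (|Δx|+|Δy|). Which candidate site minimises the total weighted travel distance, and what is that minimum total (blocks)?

Total weighted distance at each candidate:
  ε (6, 10): total = 1810
  β (12, 1): total = 4155
  α (2, 1): total = 2995
  δ (3, 2): total = 2595
  γ (10, 11): total = 2795
Minimum is at ε with total 1810 blocks.

ε, total 1810 blocks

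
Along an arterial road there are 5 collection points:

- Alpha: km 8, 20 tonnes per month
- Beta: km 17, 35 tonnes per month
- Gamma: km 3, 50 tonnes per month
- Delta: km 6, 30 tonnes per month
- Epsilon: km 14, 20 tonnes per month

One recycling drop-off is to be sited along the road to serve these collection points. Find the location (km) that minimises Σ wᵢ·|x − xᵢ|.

x = 6

For a sum of weighted absolute distances on a line, the optimum is the weighted median (not the mean). Total weight W = 155; half-weight = 77.5.
Sort by position and accumulate weight:
  km 3 (Gamma, w=50) → cum 50
  km 6 (Delta, w=30) → cum 80  ≥ 77.5 → median here
  km 8 (Alpha, w=20) → cum 100
  km 14 (Epsilon, w=20) → cum 120
  km 17 (Beta, w=35) → cum 155
Optimal location: km 6.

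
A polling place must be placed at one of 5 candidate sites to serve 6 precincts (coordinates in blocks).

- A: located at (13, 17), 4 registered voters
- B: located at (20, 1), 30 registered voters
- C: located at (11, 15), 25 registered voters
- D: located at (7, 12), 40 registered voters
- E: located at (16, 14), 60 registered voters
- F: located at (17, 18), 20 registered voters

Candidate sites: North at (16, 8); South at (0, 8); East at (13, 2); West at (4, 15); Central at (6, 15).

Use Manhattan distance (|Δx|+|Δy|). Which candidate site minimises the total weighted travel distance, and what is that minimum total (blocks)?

Total weighted distance at each candidate:
  North (16, 8): total = 1778
  South (0, 8): total = 3648
  East (13, 2): total = 2615
  West (4, 15): total = 2459
  Central (6, 15): total = 2101
Minimum is at North with total 1778 blocks.

North, total 1778 blocks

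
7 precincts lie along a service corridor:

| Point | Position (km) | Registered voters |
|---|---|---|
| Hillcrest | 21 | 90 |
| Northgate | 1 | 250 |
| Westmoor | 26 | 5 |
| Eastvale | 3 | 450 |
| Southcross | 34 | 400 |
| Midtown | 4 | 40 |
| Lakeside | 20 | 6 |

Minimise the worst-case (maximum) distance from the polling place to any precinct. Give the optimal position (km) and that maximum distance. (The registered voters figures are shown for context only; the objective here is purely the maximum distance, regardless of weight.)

The 1-center on a line is the midpoint of the two extreme points: leftmost at 1, rightmost at 34.
Optimal location = (1 + 34)/2 = 17.5; maximum distance = (34 − 1)/2 = 16.5.

location 17.5, max distance 16.5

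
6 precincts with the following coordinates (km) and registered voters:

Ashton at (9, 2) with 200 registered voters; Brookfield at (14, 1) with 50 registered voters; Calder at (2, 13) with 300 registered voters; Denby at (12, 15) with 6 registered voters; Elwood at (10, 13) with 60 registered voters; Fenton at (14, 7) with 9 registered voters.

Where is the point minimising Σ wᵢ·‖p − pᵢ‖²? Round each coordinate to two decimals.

The minimiser of Σwᵢ‖p−pᵢ‖² is the weighted centroid p* = (Σwᵢpᵢ)/(Σwᵢ).
Σwᵢ = 625.
Σwᵢxᵢ = 200·9 + 50·14 + 300·2 + 6·12 + 60·10 + 9·14 = 3898.
Σwᵢyᵢ = 200·2 + 50·1 + 300·13 + 6·15 + 60·13 + 9·7 = 5283.
x* = 3898/625 = 6.24, y* = 5283/625 = 8.45.

(6.24, 8.45)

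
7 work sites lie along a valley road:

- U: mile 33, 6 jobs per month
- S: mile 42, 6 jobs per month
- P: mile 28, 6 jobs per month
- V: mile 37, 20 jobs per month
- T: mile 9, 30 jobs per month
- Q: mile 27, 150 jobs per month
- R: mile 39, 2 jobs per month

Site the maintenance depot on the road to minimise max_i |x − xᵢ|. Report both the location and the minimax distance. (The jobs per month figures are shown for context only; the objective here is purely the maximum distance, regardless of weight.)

location 25.5, max distance 16.5

The 1-center on a line is the midpoint of the two extreme points: leftmost at 9, rightmost at 42.
Optimal location = (9 + 42)/2 = 25.5; maximum distance = (42 − 9)/2 = 16.5.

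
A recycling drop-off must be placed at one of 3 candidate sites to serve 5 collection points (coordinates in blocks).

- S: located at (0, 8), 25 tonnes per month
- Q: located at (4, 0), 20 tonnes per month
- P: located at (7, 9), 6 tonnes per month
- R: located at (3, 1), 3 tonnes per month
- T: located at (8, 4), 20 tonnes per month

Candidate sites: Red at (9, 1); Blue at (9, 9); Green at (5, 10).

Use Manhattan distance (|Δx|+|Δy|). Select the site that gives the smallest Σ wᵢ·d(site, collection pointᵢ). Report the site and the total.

Green, total 626 blocks

Total weighted distance at each candidate:
  Red (9, 1): total = 678
  Blue (9, 9): total = 704
  Green (5, 10): total = 626
Minimum is at Green with total 626 blocks.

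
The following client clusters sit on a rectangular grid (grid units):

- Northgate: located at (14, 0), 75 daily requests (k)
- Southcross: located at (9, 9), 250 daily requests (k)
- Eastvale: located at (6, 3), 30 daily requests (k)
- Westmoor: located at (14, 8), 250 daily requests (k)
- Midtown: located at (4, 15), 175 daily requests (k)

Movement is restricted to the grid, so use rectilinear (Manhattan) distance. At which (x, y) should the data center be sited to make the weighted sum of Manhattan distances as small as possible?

(9, 9)

Manhattan distance separates: Σwᵢ(|x−xᵢ|+|y−yᵢ|) = Σwᵢ|x−xᵢ| + Σwᵢ|y−yᵢ|, so x and y are optimised independently as 1-D weighted medians.
Total weight W = 780; half = 390.
x-coordinate, sorted with cumulative weight:
  x=4 (Midtown, w=175) cum 175
  x=6 (Eastvale, w=30) cum 205
  x=9 (Southcross, w=250) cum 455  ← median
  x=14 (Northgate, w=75) cum 530
  x=14 (Westmoor, w=250) cum 780
⇒ x* = 9
y-coordinate, sorted with cumulative weight:
  y=0 (Northgate, w=75) cum 75
  y=3 (Eastvale, w=30) cum 105
  y=8 (Westmoor, w=250) cum 355
  y=9 (Southcross, w=250) cum 605  ← median
  y=15 (Midtown, w=175) cum 780
⇒ y* = 9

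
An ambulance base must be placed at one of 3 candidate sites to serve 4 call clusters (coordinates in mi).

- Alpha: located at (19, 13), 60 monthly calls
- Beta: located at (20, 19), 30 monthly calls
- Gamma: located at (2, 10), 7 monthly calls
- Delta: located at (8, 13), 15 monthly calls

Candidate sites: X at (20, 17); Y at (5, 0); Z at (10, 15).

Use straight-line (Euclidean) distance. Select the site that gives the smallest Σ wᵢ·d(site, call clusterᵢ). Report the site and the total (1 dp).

X, total 632.3 mi

Total weighted distance at each candidate:
  X (20, 17): total = 632.3
  Y (5, 0): total = 2145.7
  Z (10, 15): total = 984.7
Minimum is at X with total 632.3 mi.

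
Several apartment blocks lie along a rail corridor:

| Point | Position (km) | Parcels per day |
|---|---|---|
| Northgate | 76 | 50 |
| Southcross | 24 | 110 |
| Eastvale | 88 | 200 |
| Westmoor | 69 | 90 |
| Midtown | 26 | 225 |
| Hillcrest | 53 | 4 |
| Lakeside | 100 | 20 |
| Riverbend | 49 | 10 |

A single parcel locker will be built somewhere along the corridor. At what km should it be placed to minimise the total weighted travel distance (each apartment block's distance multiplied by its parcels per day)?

For a sum of weighted absolute distances on a line, the optimum is the weighted median (not the mean). Total weight W = 709; half-weight = 354.5.
Sort by position and accumulate weight:
  km 24 (Southcross, w=110) → cum 110
  km 26 (Midtown, w=225) → cum 335
  km 49 (Riverbend, w=10) → cum 345
  km 53 (Hillcrest, w=4) → cum 349
  km 69 (Westmoor, w=90) → cum 439  ≥ 354.5 → median here
  km 76 (Northgate, w=50) → cum 489
  km 88 (Eastvale, w=200) → cum 689
  km 100 (Lakeside, w=20) → cum 709
Optimal location: km 69.

x = 69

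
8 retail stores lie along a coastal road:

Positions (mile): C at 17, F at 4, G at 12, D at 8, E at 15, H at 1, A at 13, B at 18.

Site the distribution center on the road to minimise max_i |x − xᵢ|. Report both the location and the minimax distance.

The 1-center on a line is the midpoint of the two extreme points: leftmost at 1, rightmost at 18.
Optimal location = (1 + 18)/2 = 9.5; maximum distance = (18 − 1)/2 = 8.5.

location 9.5, max distance 8.5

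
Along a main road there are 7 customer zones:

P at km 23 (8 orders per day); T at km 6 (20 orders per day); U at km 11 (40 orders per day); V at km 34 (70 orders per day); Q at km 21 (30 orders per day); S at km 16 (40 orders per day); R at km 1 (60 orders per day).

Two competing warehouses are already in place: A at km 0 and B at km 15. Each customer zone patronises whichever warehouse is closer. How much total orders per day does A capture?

The indifferent point is the midpoint (0+15)/2 = 7.5; customer zones left of it (closer to A at 0) go to A, those right go to B.
  R at 1 (w=60) → A
  T at 6 (w=20) → A
  U at 11 (w=40) → B
  S at 16 (w=40) → B
  Q at 21 (w=30) → B
  P at 23 (w=8) → B
  V at 34 (w=70) → B
A captures 80; B captures 188.

80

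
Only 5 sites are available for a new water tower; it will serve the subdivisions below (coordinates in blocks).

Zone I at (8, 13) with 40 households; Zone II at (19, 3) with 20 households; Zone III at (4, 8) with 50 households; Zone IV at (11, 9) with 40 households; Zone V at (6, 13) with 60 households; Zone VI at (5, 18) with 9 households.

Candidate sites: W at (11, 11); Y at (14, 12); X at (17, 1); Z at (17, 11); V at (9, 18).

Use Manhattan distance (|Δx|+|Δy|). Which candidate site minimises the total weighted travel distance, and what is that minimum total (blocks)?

Total weighted distance at each candidate:
  W (11, 11): total = 1637
  Y (14, 12): total = 2175
  X (17, 1): total = 4121
  Z (17, 11): total = 2711
  V (9, 18): total = 2446
Minimum is at W with total 1637 blocks.

W, total 1637 blocks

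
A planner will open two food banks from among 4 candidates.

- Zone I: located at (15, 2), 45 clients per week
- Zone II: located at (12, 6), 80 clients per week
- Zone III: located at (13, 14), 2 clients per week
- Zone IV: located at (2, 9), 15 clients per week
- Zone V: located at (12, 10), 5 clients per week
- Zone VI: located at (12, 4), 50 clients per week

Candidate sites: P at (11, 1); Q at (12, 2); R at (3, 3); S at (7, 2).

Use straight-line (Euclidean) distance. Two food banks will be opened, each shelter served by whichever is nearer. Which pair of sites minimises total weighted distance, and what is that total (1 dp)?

{Q, R}, total 710.3

Evaluate every pair (each demand assigned to the nearer of the two):
  {Q, R}: total = 710.3
  {Q, S}: total = 748.1
  {P, Q}: total = 799.7
  {P, R}: total = 914.4
  {P, S}: total = 952.2
  {R, S}: total = 1306.8
Best pair: {Q, R} with total 710.3.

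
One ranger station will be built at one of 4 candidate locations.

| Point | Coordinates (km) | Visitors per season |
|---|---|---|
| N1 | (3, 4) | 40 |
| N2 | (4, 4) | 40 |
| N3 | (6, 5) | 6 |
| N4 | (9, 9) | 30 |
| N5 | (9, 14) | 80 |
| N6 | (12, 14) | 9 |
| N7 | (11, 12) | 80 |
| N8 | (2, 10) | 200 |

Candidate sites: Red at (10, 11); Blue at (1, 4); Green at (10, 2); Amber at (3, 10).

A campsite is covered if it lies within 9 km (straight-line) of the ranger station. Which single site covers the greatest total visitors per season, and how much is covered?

Amber, covering 476

Coverage radius r = 9 km; a point is covered iff (Δx)²+(Δy)² ≤ 9² = 81.
  Red (10, 11): covers {N3, N4, N5, N6, N7, N8} → 405
  Blue (1, 4): covers {N1, N2, N3, N8} → 286
  Green (10, 2): covers {N1, N2, N3, N4} → 116
  Amber (3, 10): covers {N1, N2, N3, N4, N5, N7, N8} → 476
Maximum coverage at Amber: 476 visitors per season.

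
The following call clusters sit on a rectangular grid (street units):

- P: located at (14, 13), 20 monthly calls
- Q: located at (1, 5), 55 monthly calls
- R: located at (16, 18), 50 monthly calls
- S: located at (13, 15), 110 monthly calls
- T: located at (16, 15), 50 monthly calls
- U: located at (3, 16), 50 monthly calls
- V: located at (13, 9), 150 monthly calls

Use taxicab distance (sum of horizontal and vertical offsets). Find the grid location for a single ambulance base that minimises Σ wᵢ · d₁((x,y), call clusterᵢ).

(13, 15)

Manhattan distance separates: Σwᵢ(|x−xᵢ|+|y−yᵢ|) = Σwᵢ|x−xᵢ| + Σwᵢ|y−yᵢ|, so x and y are optimised independently as 1-D weighted medians.
Total weight W = 485; half = 242.5.
x-coordinate, sorted with cumulative weight:
  x=1 (Q, w=55) cum 55
  x=3 (U, w=50) cum 105
  x=13 (S, w=110) cum 215
  x=13 (V, w=150) cum 365  ← median
  x=14 (P, w=20) cum 385
  x=16 (R, w=50) cum 435
  x=16 (T, w=50) cum 485
⇒ x* = 13
y-coordinate, sorted with cumulative weight:
  y=5 (Q, w=55) cum 55
  y=9 (V, w=150) cum 205
  y=13 (P, w=20) cum 225
  y=15 (S, w=110) cum 335  ← median
  y=15 (T, w=50) cum 385
  y=16 (U, w=50) cum 435
  y=18 (R, w=50) cum 485
⇒ y* = 15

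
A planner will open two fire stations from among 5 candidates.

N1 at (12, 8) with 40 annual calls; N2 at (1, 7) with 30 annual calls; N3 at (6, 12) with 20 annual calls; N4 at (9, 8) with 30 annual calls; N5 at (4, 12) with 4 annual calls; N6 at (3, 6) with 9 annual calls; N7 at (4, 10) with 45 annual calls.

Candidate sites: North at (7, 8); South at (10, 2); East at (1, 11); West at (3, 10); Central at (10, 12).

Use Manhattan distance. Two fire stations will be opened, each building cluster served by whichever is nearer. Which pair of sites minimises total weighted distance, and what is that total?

Evaluate every pair (each demand assigned to the nearer of the two):
  {North, West}: total = 603
  {West, Central}: total = 713
  {North, East}: total = 730
  {East, Central}: total = 849
  {North, Central}: total = 853
  {South, West}: total = 873
  {North, South}: total = 877
  {East, West}: total = 993
  {South, East}: total = 1029
  {South, Central}: total = 1373
Best pair: {North, West} with total 603.

{North, West}, total 603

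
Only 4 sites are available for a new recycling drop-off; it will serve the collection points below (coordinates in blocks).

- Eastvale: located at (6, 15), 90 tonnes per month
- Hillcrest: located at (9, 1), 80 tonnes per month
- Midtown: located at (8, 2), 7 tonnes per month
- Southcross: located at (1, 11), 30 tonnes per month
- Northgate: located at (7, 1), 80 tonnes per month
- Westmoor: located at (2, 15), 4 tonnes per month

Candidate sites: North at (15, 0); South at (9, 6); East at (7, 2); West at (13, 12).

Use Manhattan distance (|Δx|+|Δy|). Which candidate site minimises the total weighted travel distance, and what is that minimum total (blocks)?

Total weighted distance at each candidate:
  North (15, 0): total = 4365
  South (9, 6): total = 2529
  East (7, 2): total = 2109
  West (13, 12): total = 4011
Minimum is at East with total 2109 blocks.

East, total 2109 blocks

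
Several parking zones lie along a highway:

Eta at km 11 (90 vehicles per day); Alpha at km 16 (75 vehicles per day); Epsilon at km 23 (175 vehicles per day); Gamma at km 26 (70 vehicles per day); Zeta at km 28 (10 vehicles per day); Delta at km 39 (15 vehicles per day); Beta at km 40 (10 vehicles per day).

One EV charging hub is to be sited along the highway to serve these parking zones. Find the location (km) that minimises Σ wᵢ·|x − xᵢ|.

x = 23

For a sum of weighted absolute distances on a line, the optimum is the weighted median (not the mean). Total weight W = 445; half-weight = 222.5.
Sort by position and accumulate weight:
  km 11 (Eta, w=90) → cum 90
  km 16 (Alpha, w=75) → cum 165
  km 23 (Epsilon, w=175) → cum 340  ≥ 222.5 → median here
  km 26 (Gamma, w=70) → cum 410
  km 28 (Zeta, w=10) → cum 420
  km 39 (Delta, w=15) → cum 435
  km 40 (Beta, w=10) → cum 445
Optimal location: km 23.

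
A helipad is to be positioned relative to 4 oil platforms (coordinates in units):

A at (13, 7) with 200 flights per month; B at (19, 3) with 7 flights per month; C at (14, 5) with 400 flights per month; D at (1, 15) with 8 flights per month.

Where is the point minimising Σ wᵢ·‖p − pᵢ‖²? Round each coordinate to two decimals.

The minimiser of Σwᵢ‖p−pᵢ‖² is the weighted centroid p* = (Σwᵢpᵢ)/(Σwᵢ).
Σwᵢ = 615.
Σwᵢxᵢ = 200·13 + 7·19 + 400·14 + 8·1 = 8341.
Σwᵢyᵢ = 200·7 + 7·3 + 400·5 + 8·15 = 3541.
x* = 8341/615 = 13.56, y* = 3541/615 = 5.76.

(13.56, 5.76)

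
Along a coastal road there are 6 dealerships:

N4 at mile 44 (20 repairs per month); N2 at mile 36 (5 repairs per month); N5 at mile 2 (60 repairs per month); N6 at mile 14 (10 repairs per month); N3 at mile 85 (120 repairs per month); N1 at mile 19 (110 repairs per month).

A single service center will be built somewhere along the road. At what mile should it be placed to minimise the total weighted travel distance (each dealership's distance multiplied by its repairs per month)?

For a sum of weighted absolute distances on a line, the optimum is the weighted median (not the mean). Total weight W = 325; half-weight = 162.5.
Sort by position and accumulate weight:
  mile 2 (N5, w=60) → cum 60
  mile 14 (N6, w=10) → cum 70
  mile 19 (N1, w=110) → cum 180  ≥ 162.5 → median here
  mile 36 (N2, w=5) → cum 185
  mile 44 (N4, w=20) → cum 205
  mile 85 (N3, w=120) → cum 325
Optimal location: mile 19.

x = 19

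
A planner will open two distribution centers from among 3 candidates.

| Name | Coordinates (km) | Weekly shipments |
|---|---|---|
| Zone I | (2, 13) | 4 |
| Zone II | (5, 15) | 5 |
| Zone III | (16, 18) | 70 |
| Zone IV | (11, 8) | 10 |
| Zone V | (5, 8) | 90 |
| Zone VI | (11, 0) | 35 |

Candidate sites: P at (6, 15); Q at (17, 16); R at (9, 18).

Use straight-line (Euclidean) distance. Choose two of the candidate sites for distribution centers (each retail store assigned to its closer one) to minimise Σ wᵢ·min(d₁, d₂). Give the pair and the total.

Evaluate every pair (each demand assigned to the nearer of the two):
  {P, Q}: total = 1455.2
  {P, R}: total = 1788.7
  {Q, R}: total = 1883.3
Best pair: {P, Q} with total 1455.2.

{P, Q}, total 1455.2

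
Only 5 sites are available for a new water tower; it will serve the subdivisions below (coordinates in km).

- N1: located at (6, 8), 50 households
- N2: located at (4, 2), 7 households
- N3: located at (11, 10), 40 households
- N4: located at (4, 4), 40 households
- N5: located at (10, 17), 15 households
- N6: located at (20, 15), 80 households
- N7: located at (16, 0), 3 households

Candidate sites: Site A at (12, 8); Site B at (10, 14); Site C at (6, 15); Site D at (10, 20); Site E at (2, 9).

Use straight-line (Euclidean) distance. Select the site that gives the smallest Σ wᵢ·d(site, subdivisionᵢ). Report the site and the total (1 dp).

Total weighted distance at each candidate:
  Site A (12, 8): total = 1832.8
  Site B (10, 14): total = 1980.6
  Site C (6, 15): total = 2413.3
  Site D (10, 20): total = 2852.9
  Site E (2, 9): total = 2572.3
Minimum is at Site A with total 1832.8 km.

Site A, total 1832.8 km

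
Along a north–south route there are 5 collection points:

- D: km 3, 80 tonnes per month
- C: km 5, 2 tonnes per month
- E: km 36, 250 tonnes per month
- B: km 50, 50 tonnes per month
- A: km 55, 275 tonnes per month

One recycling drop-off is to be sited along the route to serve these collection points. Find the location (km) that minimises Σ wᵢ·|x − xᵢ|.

For a sum of weighted absolute distances on a line, the optimum is the weighted median (not the mean). Total weight W = 657; half-weight = 328.5.
Sort by position and accumulate weight:
  km 3 (D, w=80) → cum 80
  km 5 (C, w=2) → cum 82
  km 36 (E, w=250) → cum 332  ≥ 328.5 → median here
  km 50 (B, w=50) → cum 382
  km 55 (A, w=275) → cum 657
Optimal location: km 36.

x = 36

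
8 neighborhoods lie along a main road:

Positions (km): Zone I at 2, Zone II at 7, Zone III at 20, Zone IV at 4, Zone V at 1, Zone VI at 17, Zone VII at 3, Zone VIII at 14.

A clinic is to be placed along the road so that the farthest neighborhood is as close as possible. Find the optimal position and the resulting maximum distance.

The 1-center on a line is the midpoint of the two extreme points: leftmost at 1, rightmost at 20.
Optimal location = (1 + 20)/2 = 10.5; maximum distance = (20 − 1)/2 = 9.5.

location 10.5, max distance 9.5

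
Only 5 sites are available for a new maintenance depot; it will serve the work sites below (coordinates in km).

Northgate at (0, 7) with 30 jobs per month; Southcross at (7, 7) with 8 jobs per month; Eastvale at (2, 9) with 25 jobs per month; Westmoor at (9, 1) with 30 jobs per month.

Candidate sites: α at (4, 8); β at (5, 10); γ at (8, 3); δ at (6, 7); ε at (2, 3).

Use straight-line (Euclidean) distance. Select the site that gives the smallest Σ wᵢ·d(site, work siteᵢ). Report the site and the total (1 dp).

α, total 463.0 km

Total weighted distance at each candidate:
  α (4, 8): total = 463.0
  β (5, 10): total = 578.3
  γ (8, 3): total = 580.5
  δ (6, 7): total = 501.0
  ε (2, 3): total = 553.8
Minimum is at α with total 463.0 km.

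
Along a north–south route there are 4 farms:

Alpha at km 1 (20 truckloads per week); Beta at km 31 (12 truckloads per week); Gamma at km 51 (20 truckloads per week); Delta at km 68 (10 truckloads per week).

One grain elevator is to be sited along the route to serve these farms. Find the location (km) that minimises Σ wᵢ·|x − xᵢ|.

x = 31

For a sum of weighted absolute distances on a line, the optimum is the weighted median (not the mean). Total weight W = 62; half-weight = 31.
Sort by position and accumulate weight:
  km 1 (Alpha, w=20) → cum 20
  km 31 (Beta, w=12) → cum 32  ≥ 31 → median here
  km 51 (Gamma, w=20) → cum 52
  km 68 (Delta, w=10) → cum 62
Optimal location: km 31.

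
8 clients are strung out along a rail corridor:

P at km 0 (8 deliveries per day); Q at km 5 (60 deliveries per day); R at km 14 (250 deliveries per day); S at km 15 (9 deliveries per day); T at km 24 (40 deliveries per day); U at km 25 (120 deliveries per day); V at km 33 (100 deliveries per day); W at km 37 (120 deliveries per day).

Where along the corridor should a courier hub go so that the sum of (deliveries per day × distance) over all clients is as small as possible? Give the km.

x = 24

For a sum of weighted absolute distances on a line, the optimum is the weighted median (not the mean). Total weight W = 707; half-weight = 353.5.
Sort by position and accumulate weight:
  km 0 (P, w=8) → cum 8
  km 5 (Q, w=60) → cum 68
  km 14 (R, w=250) → cum 318
  km 15 (S, w=9) → cum 327
  km 24 (T, w=40) → cum 367  ≥ 353.5 → median here
  km 25 (U, w=120) → cum 487
  km 33 (V, w=100) → cum 587
  km 37 (W, w=120) → cum 707
Optimal location: km 24.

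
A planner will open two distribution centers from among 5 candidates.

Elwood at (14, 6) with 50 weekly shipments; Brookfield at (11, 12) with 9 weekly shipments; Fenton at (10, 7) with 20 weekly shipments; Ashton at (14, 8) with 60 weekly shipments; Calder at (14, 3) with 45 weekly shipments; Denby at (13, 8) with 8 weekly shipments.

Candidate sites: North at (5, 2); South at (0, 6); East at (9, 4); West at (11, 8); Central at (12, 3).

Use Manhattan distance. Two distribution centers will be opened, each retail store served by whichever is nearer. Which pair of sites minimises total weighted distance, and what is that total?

{West, Central}, total 612

Evaluate every pair (each demand assigned to the nearer of the two):
  {West, Central}: total = 612
  {East, West}: total = 792
  {North, West}: total = 882
  {South, West}: total = 882
  {East, Central}: total = 978
  {North, Central}: total = 1018
  {South, Central}: total = 1018
  {North, East}: total = 1394
  {South, East}: total = 1394
  {North, South}: total = 2456
Best pair: {West, Central} with total 612.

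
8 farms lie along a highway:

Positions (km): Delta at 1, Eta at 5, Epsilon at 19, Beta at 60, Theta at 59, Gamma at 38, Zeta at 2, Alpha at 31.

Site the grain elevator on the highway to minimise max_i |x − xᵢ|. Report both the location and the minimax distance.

location 30.5, max distance 29.5

The 1-center on a line is the midpoint of the two extreme points: leftmost at 1, rightmost at 60.
Optimal location = (1 + 60)/2 = 30.5; maximum distance = (60 − 1)/2 = 29.5.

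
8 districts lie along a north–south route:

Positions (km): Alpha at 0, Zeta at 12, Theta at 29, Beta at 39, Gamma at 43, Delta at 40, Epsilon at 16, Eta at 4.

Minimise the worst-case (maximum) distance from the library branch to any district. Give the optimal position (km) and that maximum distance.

The 1-center on a line is the midpoint of the two extreme points: leftmost at 0, rightmost at 43.
Optimal location = (0 + 43)/2 = 21.5; maximum distance = (43 − 0)/2 = 21.5.

location 21.5, max distance 21.5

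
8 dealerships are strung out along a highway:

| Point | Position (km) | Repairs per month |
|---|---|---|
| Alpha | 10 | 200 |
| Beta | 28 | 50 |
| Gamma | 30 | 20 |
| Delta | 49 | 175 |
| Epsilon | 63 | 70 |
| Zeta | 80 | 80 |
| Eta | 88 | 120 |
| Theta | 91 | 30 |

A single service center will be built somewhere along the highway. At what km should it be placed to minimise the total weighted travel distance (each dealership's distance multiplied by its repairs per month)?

For a sum of weighted absolute distances on a line, the optimum is the weighted median (not the mean). Total weight W = 745; half-weight = 372.5.
Sort by position and accumulate weight:
  km 10 (Alpha, w=200) → cum 200
  km 28 (Beta, w=50) → cum 250
  km 30 (Gamma, w=20) → cum 270
  km 49 (Delta, w=175) → cum 445  ≥ 372.5 → median here
  km 63 (Epsilon, w=70) → cum 515
  km 80 (Zeta, w=80) → cum 595
  km 88 (Eta, w=120) → cum 715
  km 91 (Theta, w=30) → cum 745
Optimal location: km 49.

x = 49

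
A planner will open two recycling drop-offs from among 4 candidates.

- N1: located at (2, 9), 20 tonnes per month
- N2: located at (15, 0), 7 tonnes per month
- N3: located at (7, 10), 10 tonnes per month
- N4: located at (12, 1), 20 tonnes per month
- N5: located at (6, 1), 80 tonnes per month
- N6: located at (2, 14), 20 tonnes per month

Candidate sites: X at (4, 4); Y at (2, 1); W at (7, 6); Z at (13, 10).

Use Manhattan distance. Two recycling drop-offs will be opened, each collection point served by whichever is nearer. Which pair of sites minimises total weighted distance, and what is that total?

{Y, W}, total 1078

Evaluate every pair (each demand assigned to the nearer of the two):
  {Y, W}: total = 1078
  {Y, Z}: total = 1084
  {X, Y}: total = 1088
  {X, W}: total = 1118
  {X, Z}: total = 1124
  {W, Z}: total = 1224
Best pair: {Y, W} with total 1078.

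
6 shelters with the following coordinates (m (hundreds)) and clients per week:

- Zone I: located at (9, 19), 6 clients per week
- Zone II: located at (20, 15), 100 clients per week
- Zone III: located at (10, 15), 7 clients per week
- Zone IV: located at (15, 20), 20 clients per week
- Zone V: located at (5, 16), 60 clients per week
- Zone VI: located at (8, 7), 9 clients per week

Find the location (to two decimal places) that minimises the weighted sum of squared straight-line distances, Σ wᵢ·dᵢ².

(13.84, 15.55)

The minimiser of Σwᵢ‖p−pᵢ‖² is the weighted centroid p* = (Σwᵢpᵢ)/(Σwᵢ).
Σwᵢ = 202.
Σwᵢxᵢ = 6·9 + 100·20 + 7·10 + 20·15 + 60·5 + 9·8 = 2796.
Σwᵢyᵢ = 6·19 + 100·15 + 7·15 + 20·20 + 60·16 + 9·7 = 3142.
x* = 2796/202 = 13.84, y* = 3142/202 = 15.55.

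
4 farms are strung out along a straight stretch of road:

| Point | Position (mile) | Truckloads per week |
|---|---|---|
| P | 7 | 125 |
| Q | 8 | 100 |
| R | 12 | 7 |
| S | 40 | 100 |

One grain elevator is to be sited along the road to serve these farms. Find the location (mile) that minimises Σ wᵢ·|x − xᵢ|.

For a sum of weighted absolute distances on a line, the optimum is the weighted median (not the mean). Total weight W = 332; half-weight = 166.
Sort by position and accumulate weight:
  mile 7 (P, w=125) → cum 125
  mile 8 (Q, w=100) → cum 225  ≥ 166 → median here
  mile 12 (R, w=7) → cum 232
  mile 40 (S, w=100) → cum 332
Optimal location: mile 8.

x = 8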